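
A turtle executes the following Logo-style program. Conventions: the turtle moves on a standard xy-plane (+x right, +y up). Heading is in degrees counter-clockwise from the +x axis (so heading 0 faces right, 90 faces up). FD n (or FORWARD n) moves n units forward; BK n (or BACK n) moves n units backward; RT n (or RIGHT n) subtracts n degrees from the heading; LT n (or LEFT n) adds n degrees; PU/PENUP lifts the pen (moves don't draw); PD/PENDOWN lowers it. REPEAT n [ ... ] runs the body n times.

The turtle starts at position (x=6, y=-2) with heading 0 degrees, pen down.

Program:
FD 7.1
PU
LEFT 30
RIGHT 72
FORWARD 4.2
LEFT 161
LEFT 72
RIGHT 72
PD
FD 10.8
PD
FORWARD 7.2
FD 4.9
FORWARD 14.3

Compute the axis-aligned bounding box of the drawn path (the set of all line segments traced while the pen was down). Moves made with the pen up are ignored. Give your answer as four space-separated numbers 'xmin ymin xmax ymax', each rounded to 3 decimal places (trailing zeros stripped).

Answer: -1.814 -4.81 16.221 27.726

Derivation:
Executing turtle program step by step:
Start: pos=(6,-2), heading=0, pen down
FD 7.1: (6,-2) -> (13.1,-2) [heading=0, draw]
PU: pen up
LT 30: heading 0 -> 30
RT 72: heading 30 -> 318
FD 4.2: (13.1,-2) -> (16.221,-4.81) [heading=318, move]
LT 161: heading 318 -> 119
LT 72: heading 119 -> 191
RT 72: heading 191 -> 119
PD: pen down
FD 10.8: (16.221,-4.81) -> (10.985,4.636) [heading=119, draw]
PD: pen down
FD 7.2: (10.985,4.636) -> (7.495,10.933) [heading=119, draw]
FD 4.9: (7.495,10.933) -> (5.119,15.218) [heading=119, draw]
FD 14.3: (5.119,15.218) -> (-1.814,27.726) [heading=119, draw]
Final: pos=(-1.814,27.726), heading=119, 5 segment(s) drawn

Segment endpoints: x in {-1.814, 5.119, 6, 7.495, 10.985, 13.1, 16.221}, y in {-4.81, -2, 4.636, 10.933, 15.218, 27.726}
xmin=-1.814, ymin=-4.81, xmax=16.221, ymax=27.726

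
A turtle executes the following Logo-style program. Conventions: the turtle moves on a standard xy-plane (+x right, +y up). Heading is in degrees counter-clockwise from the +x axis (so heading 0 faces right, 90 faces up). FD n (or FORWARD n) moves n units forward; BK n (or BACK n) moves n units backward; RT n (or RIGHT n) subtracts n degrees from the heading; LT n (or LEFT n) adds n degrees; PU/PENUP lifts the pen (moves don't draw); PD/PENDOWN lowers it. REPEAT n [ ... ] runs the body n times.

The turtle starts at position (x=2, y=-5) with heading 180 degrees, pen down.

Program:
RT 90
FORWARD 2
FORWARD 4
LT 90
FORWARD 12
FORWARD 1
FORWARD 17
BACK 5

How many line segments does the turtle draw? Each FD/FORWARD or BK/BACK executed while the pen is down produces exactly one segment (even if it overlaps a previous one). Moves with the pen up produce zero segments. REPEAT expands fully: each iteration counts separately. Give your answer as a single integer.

Answer: 6

Derivation:
Executing turtle program step by step:
Start: pos=(2,-5), heading=180, pen down
RT 90: heading 180 -> 90
FD 2: (2,-5) -> (2,-3) [heading=90, draw]
FD 4: (2,-3) -> (2,1) [heading=90, draw]
LT 90: heading 90 -> 180
FD 12: (2,1) -> (-10,1) [heading=180, draw]
FD 1: (-10,1) -> (-11,1) [heading=180, draw]
FD 17: (-11,1) -> (-28,1) [heading=180, draw]
BK 5: (-28,1) -> (-23,1) [heading=180, draw]
Final: pos=(-23,1), heading=180, 6 segment(s) drawn
Segments drawn: 6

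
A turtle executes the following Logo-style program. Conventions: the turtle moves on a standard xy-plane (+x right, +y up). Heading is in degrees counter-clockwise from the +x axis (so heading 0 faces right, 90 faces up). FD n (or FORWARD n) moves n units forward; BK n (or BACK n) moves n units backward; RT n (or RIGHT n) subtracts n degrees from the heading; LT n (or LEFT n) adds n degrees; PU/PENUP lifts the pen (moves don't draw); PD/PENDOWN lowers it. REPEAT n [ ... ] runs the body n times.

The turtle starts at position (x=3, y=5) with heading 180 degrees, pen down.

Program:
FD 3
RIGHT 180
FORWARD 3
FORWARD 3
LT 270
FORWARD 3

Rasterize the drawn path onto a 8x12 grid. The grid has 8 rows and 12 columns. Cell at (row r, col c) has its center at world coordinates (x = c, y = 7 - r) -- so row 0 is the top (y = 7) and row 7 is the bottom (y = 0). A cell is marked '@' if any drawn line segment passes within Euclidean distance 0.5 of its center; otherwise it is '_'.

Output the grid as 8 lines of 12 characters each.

Segment 0: (3,5) -> (0,5)
Segment 1: (0,5) -> (3,5)
Segment 2: (3,5) -> (6,5)
Segment 3: (6,5) -> (6,2)

Answer: ____________
____________
@@@@@@@_____
______@_____
______@_____
______@_____
____________
____________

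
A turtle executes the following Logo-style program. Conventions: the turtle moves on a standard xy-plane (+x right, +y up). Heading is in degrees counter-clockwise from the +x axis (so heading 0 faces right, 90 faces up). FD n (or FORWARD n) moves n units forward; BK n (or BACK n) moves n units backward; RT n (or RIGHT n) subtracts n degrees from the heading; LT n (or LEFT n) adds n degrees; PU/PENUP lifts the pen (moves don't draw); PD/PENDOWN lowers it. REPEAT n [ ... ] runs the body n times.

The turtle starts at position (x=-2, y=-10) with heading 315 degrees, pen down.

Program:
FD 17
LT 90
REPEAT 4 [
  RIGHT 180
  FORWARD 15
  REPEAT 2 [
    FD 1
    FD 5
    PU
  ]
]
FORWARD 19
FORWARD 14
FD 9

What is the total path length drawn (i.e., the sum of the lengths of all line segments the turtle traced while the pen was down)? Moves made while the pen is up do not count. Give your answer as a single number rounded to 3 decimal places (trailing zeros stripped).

Answer: 38

Derivation:
Executing turtle program step by step:
Start: pos=(-2,-10), heading=315, pen down
FD 17: (-2,-10) -> (10.021,-22.021) [heading=315, draw]
LT 90: heading 315 -> 45
REPEAT 4 [
  -- iteration 1/4 --
  RT 180: heading 45 -> 225
  FD 15: (10.021,-22.021) -> (-0.586,-32.627) [heading=225, draw]
  REPEAT 2 [
    -- iteration 1/2 --
    FD 1: (-0.586,-32.627) -> (-1.293,-33.335) [heading=225, draw]
    FD 5: (-1.293,-33.335) -> (-4.828,-36.87) [heading=225, draw]
    PU: pen up
    -- iteration 2/2 --
    FD 1: (-4.828,-36.87) -> (-5.536,-37.577) [heading=225, move]
    FD 5: (-5.536,-37.577) -> (-9.071,-41.113) [heading=225, move]
    PU: pen up
  ]
  -- iteration 2/4 --
  RT 180: heading 225 -> 45
  FD 15: (-9.071,-41.113) -> (1.536,-30.506) [heading=45, move]
  REPEAT 2 [
    -- iteration 1/2 --
    FD 1: (1.536,-30.506) -> (2.243,-29.799) [heading=45, move]
    FD 5: (2.243,-29.799) -> (5.778,-26.263) [heading=45, move]
    PU: pen up
    -- iteration 2/2 --
    FD 1: (5.778,-26.263) -> (6.485,-25.556) [heading=45, move]
    FD 5: (6.485,-25.556) -> (10.021,-22.021) [heading=45, move]
    PU: pen up
  ]
  -- iteration 3/4 --
  RT 180: heading 45 -> 225
  FD 15: (10.021,-22.021) -> (-0.586,-32.627) [heading=225, move]
  REPEAT 2 [
    -- iteration 1/2 --
    FD 1: (-0.586,-32.627) -> (-1.293,-33.335) [heading=225, move]
    FD 5: (-1.293,-33.335) -> (-4.828,-36.87) [heading=225, move]
    PU: pen up
    -- iteration 2/2 --
    FD 1: (-4.828,-36.87) -> (-5.536,-37.577) [heading=225, move]
    FD 5: (-5.536,-37.577) -> (-9.071,-41.113) [heading=225, move]
    PU: pen up
  ]
  -- iteration 4/4 --
  RT 180: heading 225 -> 45
  FD 15: (-9.071,-41.113) -> (1.536,-30.506) [heading=45, move]
  REPEAT 2 [
    -- iteration 1/2 --
    FD 1: (1.536,-30.506) -> (2.243,-29.799) [heading=45, move]
    FD 5: (2.243,-29.799) -> (5.778,-26.263) [heading=45, move]
    PU: pen up
    -- iteration 2/2 --
    FD 1: (5.778,-26.263) -> (6.485,-25.556) [heading=45, move]
    FD 5: (6.485,-25.556) -> (10.021,-22.021) [heading=45, move]
    PU: pen up
  ]
]
FD 19: (10.021,-22.021) -> (23.456,-8.586) [heading=45, move]
FD 14: (23.456,-8.586) -> (33.355,1.314) [heading=45, move]
FD 9: (33.355,1.314) -> (39.719,7.678) [heading=45, move]
Final: pos=(39.719,7.678), heading=45, 4 segment(s) drawn

Segment lengths:
  seg 1: (-2,-10) -> (10.021,-22.021), length = 17
  seg 2: (10.021,-22.021) -> (-0.586,-32.627), length = 15
  seg 3: (-0.586,-32.627) -> (-1.293,-33.335), length = 1
  seg 4: (-1.293,-33.335) -> (-4.828,-36.87), length = 5
Total = 38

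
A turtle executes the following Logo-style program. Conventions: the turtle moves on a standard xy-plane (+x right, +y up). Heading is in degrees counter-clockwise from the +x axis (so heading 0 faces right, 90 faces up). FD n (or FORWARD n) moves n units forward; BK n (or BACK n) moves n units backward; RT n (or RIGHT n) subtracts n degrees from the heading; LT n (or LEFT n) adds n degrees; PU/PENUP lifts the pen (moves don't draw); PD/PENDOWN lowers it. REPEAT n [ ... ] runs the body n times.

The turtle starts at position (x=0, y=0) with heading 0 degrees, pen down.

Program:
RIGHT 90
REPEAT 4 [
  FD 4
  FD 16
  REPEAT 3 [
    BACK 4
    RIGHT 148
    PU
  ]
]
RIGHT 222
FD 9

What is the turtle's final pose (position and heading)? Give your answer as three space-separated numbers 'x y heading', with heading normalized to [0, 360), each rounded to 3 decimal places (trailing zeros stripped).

Answer: -1.383 12.152 72

Derivation:
Executing turtle program step by step:
Start: pos=(0,0), heading=0, pen down
RT 90: heading 0 -> 270
REPEAT 4 [
  -- iteration 1/4 --
  FD 4: (0,0) -> (0,-4) [heading=270, draw]
  FD 16: (0,-4) -> (0,-20) [heading=270, draw]
  REPEAT 3 [
    -- iteration 1/3 --
    BK 4: (0,-20) -> (0,-16) [heading=270, draw]
    RT 148: heading 270 -> 122
    PU: pen up
    -- iteration 2/3 --
    BK 4: (0,-16) -> (2.12,-19.392) [heading=122, move]
    RT 148: heading 122 -> 334
    PU: pen up
    -- iteration 3/3 --
    BK 4: (2.12,-19.392) -> (-1.475,-17.639) [heading=334, move]
    RT 148: heading 334 -> 186
    PU: pen up
  ]
  -- iteration 2/4 --
  FD 4: (-1.475,-17.639) -> (-5.454,-18.057) [heading=186, move]
  FD 16: (-5.454,-18.057) -> (-21.366,-19.729) [heading=186, move]
  REPEAT 3 [
    -- iteration 1/3 --
    BK 4: (-21.366,-19.729) -> (-17.388,-19.311) [heading=186, move]
    RT 148: heading 186 -> 38
    PU: pen up
    -- iteration 2/3 --
    BK 4: (-17.388,-19.311) -> (-20.54,-21.774) [heading=38, move]
    RT 148: heading 38 -> 250
    PU: pen up
    -- iteration 3/3 --
    BK 4: (-20.54,-21.774) -> (-19.172,-18.015) [heading=250, move]
    RT 148: heading 250 -> 102
    PU: pen up
  ]
  -- iteration 3/4 --
  FD 4: (-19.172,-18.015) -> (-20.003,-14.102) [heading=102, move]
  FD 16: (-20.003,-14.102) -> (-23.33,1.548) [heading=102, move]
  REPEAT 3 [
    -- iteration 1/3 --
    BK 4: (-23.33,1.548) -> (-22.498,-2.365) [heading=102, move]
    RT 148: heading 102 -> 314
    PU: pen up
    -- iteration 2/3 --
    BK 4: (-22.498,-2.365) -> (-25.277,0.513) [heading=314, move]
    RT 148: heading 314 -> 166
    PU: pen up
    -- iteration 3/3 --
    BK 4: (-25.277,0.513) -> (-21.396,-0.455) [heading=166, move]
    RT 148: heading 166 -> 18
    PU: pen up
  ]
  -- iteration 4/4 --
  FD 4: (-21.396,-0.455) -> (-17.592,0.781) [heading=18, move]
  FD 16: (-17.592,0.781) -> (-2.375,5.725) [heading=18, move]
  REPEAT 3 [
    -- iteration 1/3 --
    BK 4: (-2.375,5.725) -> (-6.179,4.489) [heading=18, move]
    RT 148: heading 18 -> 230
    PU: pen up
    -- iteration 2/3 --
    BK 4: (-6.179,4.489) -> (-3.608,7.553) [heading=230, move]
    RT 148: heading 230 -> 82
    PU: pen up
    -- iteration 3/3 --
    BK 4: (-3.608,7.553) -> (-4.164,3.592) [heading=82, move]
    RT 148: heading 82 -> 294
    PU: pen up
  ]
]
RT 222: heading 294 -> 72
FD 9: (-4.164,3.592) -> (-1.383,12.152) [heading=72, move]
Final: pos=(-1.383,12.152), heading=72, 3 segment(s) drawn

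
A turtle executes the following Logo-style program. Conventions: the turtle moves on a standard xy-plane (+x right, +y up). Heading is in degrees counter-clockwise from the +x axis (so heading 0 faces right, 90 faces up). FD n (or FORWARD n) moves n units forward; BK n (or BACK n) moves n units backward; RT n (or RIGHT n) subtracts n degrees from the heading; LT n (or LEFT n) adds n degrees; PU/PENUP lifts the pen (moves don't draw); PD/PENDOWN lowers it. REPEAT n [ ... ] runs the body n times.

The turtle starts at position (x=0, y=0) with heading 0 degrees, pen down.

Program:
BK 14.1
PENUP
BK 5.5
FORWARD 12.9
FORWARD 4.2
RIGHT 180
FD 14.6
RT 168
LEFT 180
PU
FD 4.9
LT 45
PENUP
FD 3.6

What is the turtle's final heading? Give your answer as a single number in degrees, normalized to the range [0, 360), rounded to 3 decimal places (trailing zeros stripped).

Answer: 237

Derivation:
Executing turtle program step by step:
Start: pos=(0,0), heading=0, pen down
BK 14.1: (0,0) -> (-14.1,0) [heading=0, draw]
PU: pen up
BK 5.5: (-14.1,0) -> (-19.6,0) [heading=0, move]
FD 12.9: (-19.6,0) -> (-6.7,0) [heading=0, move]
FD 4.2: (-6.7,0) -> (-2.5,0) [heading=0, move]
RT 180: heading 0 -> 180
FD 14.6: (-2.5,0) -> (-17.1,0) [heading=180, move]
RT 168: heading 180 -> 12
LT 180: heading 12 -> 192
PU: pen up
FD 4.9: (-17.1,0) -> (-21.893,-1.019) [heading=192, move]
LT 45: heading 192 -> 237
PU: pen up
FD 3.6: (-21.893,-1.019) -> (-23.854,-4.038) [heading=237, move]
Final: pos=(-23.854,-4.038), heading=237, 1 segment(s) drawn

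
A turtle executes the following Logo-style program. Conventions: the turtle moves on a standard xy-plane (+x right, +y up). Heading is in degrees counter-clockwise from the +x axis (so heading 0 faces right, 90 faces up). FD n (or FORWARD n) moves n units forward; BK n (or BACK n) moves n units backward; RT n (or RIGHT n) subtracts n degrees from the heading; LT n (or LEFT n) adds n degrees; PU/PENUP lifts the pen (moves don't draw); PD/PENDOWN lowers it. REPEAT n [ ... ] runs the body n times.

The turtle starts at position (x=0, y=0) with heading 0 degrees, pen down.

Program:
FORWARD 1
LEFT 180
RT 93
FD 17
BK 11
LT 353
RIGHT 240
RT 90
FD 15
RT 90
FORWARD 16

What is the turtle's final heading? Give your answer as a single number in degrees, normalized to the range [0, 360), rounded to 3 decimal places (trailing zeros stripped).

Executing turtle program step by step:
Start: pos=(0,0), heading=0, pen down
FD 1: (0,0) -> (1,0) [heading=0, draw]
LT 180: heading 0 -> 180
RT 93: heading 180 -> 87
FD 17: (1,0) -> (1.89,16.977) [heading=87, draw]
BK 11: (1.89,16.977) -> (1.314,5.992) [heading=87, draw]
LT 353: heading 87 -> 80
RT 240: heading 80 -> 200
RT 90: heading 200 -> 110
FD 15: (1.314,5.992) -> (-3.816,20.087) [heading=110, draw]
RT 90: heading 110 -> 20
FD 16: (-3.816,20.087) -> (11.219,25.559) [heading=20, draw]
Final: pos=(11.219,25.559), heading=20, 5 segment(s) drawn

Answer: 20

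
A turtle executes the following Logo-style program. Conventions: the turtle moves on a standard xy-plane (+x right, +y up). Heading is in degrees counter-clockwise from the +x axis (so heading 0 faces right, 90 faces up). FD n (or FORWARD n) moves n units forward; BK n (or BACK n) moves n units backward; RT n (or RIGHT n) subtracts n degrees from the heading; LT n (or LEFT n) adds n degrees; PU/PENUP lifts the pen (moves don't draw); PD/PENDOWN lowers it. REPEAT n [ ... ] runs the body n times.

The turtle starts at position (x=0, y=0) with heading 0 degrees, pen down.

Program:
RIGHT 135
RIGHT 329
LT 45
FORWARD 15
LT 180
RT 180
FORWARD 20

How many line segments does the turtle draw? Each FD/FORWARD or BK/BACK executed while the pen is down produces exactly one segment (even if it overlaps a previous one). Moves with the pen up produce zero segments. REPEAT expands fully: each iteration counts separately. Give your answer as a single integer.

Executing turtle program step by step:
Start: pos=(0,0), heading=0, pen down
RT 135: heading 0 -> 225
RT 329: heading 225 -> 256
LT 45: heading 256 -> 301
FD 15: (0,0) -> (7.726,-12.858) [heading=301, draw]
LT 180: heading 301 -> 121
RT 180: heading 121 -> 301
FD 20: (7.726,-12.858) -> (18.026,-30.001) [heading=301, draw]
Final: pos=(18.026,-30.001), heading=301, 2 segment(s) drawn
Segments drawn: 2

Answer: 2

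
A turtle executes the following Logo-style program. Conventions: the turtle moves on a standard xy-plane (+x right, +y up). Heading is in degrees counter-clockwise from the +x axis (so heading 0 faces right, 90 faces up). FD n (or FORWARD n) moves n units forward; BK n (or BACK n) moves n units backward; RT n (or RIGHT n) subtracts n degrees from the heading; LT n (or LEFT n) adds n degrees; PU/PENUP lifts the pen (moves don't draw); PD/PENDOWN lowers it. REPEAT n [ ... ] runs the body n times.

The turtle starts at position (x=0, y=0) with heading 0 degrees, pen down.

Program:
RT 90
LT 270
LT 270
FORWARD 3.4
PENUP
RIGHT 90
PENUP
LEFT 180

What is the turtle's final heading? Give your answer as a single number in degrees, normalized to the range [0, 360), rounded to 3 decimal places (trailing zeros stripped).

Answer: 180

Derivation:
Executing turtle program step by step:
Start: pos=(0,0), heading=0, pen down
RT 90: heading 0 -> 270
LT 270: heading 270 -> 180
LT 270: heading 180 -> 90
FD 3.4: (0,0) -> (0,3.4) [heading=90, draw]
PU: pen up
RT 90: heading 90 -> 0
PU: pen up
LT 180: heading 0 -> 180
Final: pos=(0,3.4), heading=180, 1 segment(s) drawn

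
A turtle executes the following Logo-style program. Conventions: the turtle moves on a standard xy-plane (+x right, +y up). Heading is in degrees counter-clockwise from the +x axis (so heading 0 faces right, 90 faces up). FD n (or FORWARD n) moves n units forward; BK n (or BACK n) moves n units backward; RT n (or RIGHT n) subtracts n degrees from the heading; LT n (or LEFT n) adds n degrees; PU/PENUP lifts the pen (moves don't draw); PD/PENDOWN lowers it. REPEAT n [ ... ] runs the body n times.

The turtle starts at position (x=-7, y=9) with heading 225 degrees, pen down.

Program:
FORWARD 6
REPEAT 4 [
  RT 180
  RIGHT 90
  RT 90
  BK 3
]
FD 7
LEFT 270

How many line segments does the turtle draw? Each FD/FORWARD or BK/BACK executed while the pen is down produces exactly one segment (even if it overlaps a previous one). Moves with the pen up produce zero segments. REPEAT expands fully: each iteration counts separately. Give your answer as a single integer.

Answer: 6

Derivation:
Executing turtle program step by step:
Start: pos=(-7,9), heading=225, pen down
FD 6: (-7,9) -> (-11.243,4.757) [heading=225, draw]
REPEAT 4 [
  -- iteration 1/4 --
  RT 180: heading 225 -> 45
  RT 90: heading 45 -> 315
  RT 90: heading 315 -> 225
  BK 3: (-11.243,4.757) -> (-9.121,6.879) [heading=225, draw]
  -- iteration 2/4 --
  RT 180: heading 225 -> 45
  RT 90: heading 45 -> 315
  RT 90: heading 315 -> 225
  BK 3: (-9.121,6.879) -> (-7,9) [heading=225, draw]
  -- iteration 3/4 --
  RT 180: heading 225 -> 45
  RT 90: heading 45 -> 315
  RT 90: heading 315 -> 225
  BK 3: (-7,9) -> (-4.879,11.121) [heading=225, draw]
  -- iteration 4/4 --
  RT 180: heading 225 -> 45
  RT 90: heading 45 -> 315
  RT 90: heading 315 -> 225
  BK 3: (-4.879,11.121) -> (-2.757,13.243) [heading=225, draw]
]
FD 7: (-2.757,13.243) -> (-7.707,8.293) [heading=225, draw]
LT 270: heading 225 -> 135
Final: pos=(-7.707,8.293), heading=135, 6 segment(s) drawn
Segments drawn: 6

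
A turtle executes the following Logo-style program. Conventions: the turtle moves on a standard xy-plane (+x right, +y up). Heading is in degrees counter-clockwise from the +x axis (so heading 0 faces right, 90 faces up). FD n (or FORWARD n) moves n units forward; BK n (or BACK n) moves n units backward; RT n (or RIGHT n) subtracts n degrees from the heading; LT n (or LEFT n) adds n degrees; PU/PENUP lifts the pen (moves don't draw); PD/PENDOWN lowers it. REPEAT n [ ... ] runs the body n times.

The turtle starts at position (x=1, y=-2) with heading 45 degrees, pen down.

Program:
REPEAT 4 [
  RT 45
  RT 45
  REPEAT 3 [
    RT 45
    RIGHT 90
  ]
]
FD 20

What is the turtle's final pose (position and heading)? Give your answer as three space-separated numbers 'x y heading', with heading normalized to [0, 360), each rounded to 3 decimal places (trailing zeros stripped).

Answer: -13.142 -16.142 225

Derivation:
Executing turtle program step by step:
Start: pos=(1,-2), heading=45, pen down
REPEAT 4 [
  -- iteration 1/4 --
  RT 45: heading 45 -> 0
  RT 45: heading 0 -> 315
  REPEAT 3 [
    -- iteration 1/3 --
    RT 45: heading 315 -> 270
    RT 90: heading 270 -> 180
    -- iteration 2/3 --
    RT 45: heading 180 -> 135
    RT 90: heading 135 -> 45
    -- iteration 3/3 --
    RT 45: heading 45 -> 0
    RT 90: heading 0 -> 270
  ]
  -- iteration 2/4 --
  RT 45: heading 270 -> 225
  RT 45: heading 225 -> 180
  REPEAT 3 [
    -- iteration 1/3 --
    RT 45: heading 180 -> 135
    RT 90: heading 135 -> 45
    -- iteration 2/3 --
    RT 45: heading 45 -> 0
    RT 90: heading 0 -> 270
    -- iteration 3/3 --
    RT 45: heading 270 -> 225
    RT 90: heading 225 -> 135
  ]
  -- iteration 3/4 --
  RT 45: heading 135 -> 90
  RT 45: heading 90 -> 45
  REPEAT 3 [
    -- iteration 1/3 --
    RT 45: heading 45 -> 0
    RT 90: heading 0 -> 270
    -- iteration 2/3 --
    RT 45: heading 270 -> 225
    RT 90: heading 225 -> 135
    -- iteration 3/3 --
    RT 45: heading 135 -> 90
    RT 90: heading 90 -> 0
  ]
  -- iteration 4/4 --
  RT 45: heading 0 -> 315
  RT 45: heading 315 -> 270
  REPEAT 3 [
    -- iteration 1/3 --
    RT 45: heading 270 -> 225
    RT 90: heading 225 -> 135
    -- iteration 2/3 --
    RT 45: heading 135 -> 90
    RT 90: heading 90 -> 0
    -- iteration 3/3 --
    RT 45: heading 0 -> 315
    RT 90: heading 315 -> 225
  ]
]
FD 20: (1,-2) -> (-13.142,-16.142) [heading=225, draw]
Final: pos=(-13.142,-16.142), heading=225, 1 segment(s) drawn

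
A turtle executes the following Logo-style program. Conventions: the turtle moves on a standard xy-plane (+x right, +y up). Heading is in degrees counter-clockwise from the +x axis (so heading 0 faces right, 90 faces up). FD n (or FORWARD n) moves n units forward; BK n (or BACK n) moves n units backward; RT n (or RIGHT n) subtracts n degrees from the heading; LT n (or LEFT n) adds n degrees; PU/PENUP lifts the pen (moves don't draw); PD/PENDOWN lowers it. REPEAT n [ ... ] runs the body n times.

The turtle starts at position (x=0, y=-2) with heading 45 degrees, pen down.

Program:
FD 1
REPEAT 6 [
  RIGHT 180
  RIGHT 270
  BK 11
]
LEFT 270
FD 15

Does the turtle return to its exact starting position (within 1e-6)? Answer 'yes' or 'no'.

Executing turtle program step by step:
Start: pos=(0,-2), heading=45, pen down
FD 1: (0,-2) -> (0.707,-1.293) [heading=45, draw]
REPEAT 6 [
  -- iteration 1/6 --
  RT 180: heading 45 -> 225
  RT 270: heading 225 -> 315
  BK 11: (0.707,-1.293) -> (-7.071,6.485) [heading=315, draw]
  -- iteration 2/6 --
  RT 180: heading 315 -> 135
  RT 270: heading 135 -> 225
  BK 11: (-7.071,6.485) -> (0.707,14.263) [heading=225, draw]
  -- iteration 3/6 --
  RT 180: heading 225 -> 45
  RT 270: heading 45 -> 135
  BK 11: (0.707,14.263) -> (8.485,6.485) [heading=135, draw]
  -- iteration 4/6 --
  RT 180: heading 135 -> 315
  RT 270: heading 315 -> 45
  BK 11: (8.485,6.485) -> (0.707,-1.293) [heading=45, draw]
  -- iteration 5/6 --
  RT 180: heading 45 -> 225
  RT 270: heading 225 -> 315
  BK 11: (0.707,-1.293) -> (-7.071,6.485) [heading=315, draw]
  -- iteration 6/6 --
  RT 180: heading 315 -> 135
  RT 270: heading 135 -> 225
  BK 11: (-7.071,6.485) -> (0.707,14.263) [heading=225, draw]
]
LT 270: heading 225 -> 135
FD 15: (0.707,14.263) -> (-9.899,24.87) [heading=135, draw]
Final: pos=(-9.899,24.87), heading=135, 8 segment(s) drawn

Start position: (0, -2)
Final position: (-9.899, 24.87)
Distance = 28.636; >= 1e-6 -> NOT closed

Answer: no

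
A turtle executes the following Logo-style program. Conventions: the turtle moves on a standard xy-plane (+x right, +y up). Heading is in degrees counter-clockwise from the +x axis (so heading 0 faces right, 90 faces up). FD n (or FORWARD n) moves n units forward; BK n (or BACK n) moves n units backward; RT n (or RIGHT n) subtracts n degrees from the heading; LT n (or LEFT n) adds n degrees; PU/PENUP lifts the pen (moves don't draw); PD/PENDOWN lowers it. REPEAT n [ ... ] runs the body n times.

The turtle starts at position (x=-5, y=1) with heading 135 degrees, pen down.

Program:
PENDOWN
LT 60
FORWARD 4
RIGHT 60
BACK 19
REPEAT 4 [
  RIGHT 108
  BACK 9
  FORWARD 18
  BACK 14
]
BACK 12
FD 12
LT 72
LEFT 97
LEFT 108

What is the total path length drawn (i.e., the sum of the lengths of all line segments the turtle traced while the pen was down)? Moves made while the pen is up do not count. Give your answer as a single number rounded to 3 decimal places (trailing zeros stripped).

Executing turtle program step by step:
Start: pos=(-5,1), heading=135, pen down
PD: pen down
LT 60: heading 135 -> 195
FD 4: (-5,1) -> (-8.864,-0.035) [heading=195, draw]
RT 60: heading 195 -> 135
BK 19: (-8.864,-0.035) -> (4.571,-13.47) [heading=135, draw]
REPEAT 4 [
  -- iteration 1/4 --
  RT 108: heading 135 -> 27
  BK 9: (4.571,-13.47) -> (-3.448,-17.556) [heading=27, draw]
  FD 18: (-3.448,-17.556) -> (12.59,-9.384) [heading=27, draw]
  BK 14: (12.59,-9.384) -> (0.116,-15.74) [heading=27, draw]
  -- iteration 2/4 --
  RT 108: heading 27 -> 279
  BK 9: (0.116,-15.74) -> (-1.292,-6.851) [heading=279, draw]
  FD 18: (-1.292,-6.851) -> (1.524,-24.629) [heading=279, draw]
  BK 14: (1.524,-24.629) -> (-0.666,-10.802) [heading=279, draw]
  -- iteration 3/4 --
  RT 108: heading 279 -> 171
  BK 9: (-0.666,-10.802) -> (8.223,-12.21) [heading=171, draw]
  FD 18: (8.223,-12.21) -> (-9.555,-9.394) [heading=171, draw]
  BK 14: (-9.555,-9.394) -> (4.273,-11.584) [heading=171, draw]
  -- iteration 4/4 --
  RT 108: heading 171 -> 63
  BK 9: (4.273,-11.584) -> (0.187,-19.603) [heading=63, draw]
  FD 18: (0.187,-19.603) -> (8.358,-3.565) [heading=63, draw]
  BK 14: (8.358,-3.565) -> (2.003,-16.039) [heading=63, draw]
]
BK 12: (2.003,-16.039) -> (-3.445,-26.731) [heading=63, draw]
FD 12: (-3.445,-26.731) -> (2.003,-16.039) [heading=63, draw]
LT 72: heading 63 -> 135
LT 97: heading 135 -> 232
LT 108: heading 232 -> 340
Final: pos=(2.003,-16.039), heading=340, 16 segment(s) drawn

Segment lengths:
  seg 1: (-5,1) -> (-8.864,-0.035), length = 4
  seg 2: (-8.864,-0.035) -> (4.571,-13.47), length = 19
  seg 3: (4.571,-13.47) -> (-3.448,-17.556), length = 9
  seg 4: (-3.448,-17.556) -> (12.59,-9.384), length = 18
  seg 5: (12.59,-9.384) -> (0.116,-15.74), length = 14
  seg 6: (0.116,-15.74) -> (-1.292,-6.851), length = 9
  seg 7: (-1.292,-6.851) -> (1.524,-24.629), length = 18
  seg 8: (1.524,-24.629) -> (-0.666,-10.802), length = 14
  seg 9: (-0.666,-10.802) -> (8.223,-12.21), length = 9
  seg 10: (8.223,-12.21) -> (-9.555,-9.394), length = 18
  seg 11: (-9.555,-9.394) -> (4.273,-11.584), length = 14
  seg 12: (4.273,-11.584) -> (0.187,-19.603), length = 9
  seg 13: (0.187,-19.603) -> (8.358,-3.565), length = 18
  seg 14: (8.358,-3.565) -> (2.003,-16.039), length = 14
  seg 15: (2.003,-16.039) -> (-3.445,-26.731), length = 12
  seg 16: (-3.445,-26.731) -> (2.003,-16.039), length = 12
Total = 211

Answer: 211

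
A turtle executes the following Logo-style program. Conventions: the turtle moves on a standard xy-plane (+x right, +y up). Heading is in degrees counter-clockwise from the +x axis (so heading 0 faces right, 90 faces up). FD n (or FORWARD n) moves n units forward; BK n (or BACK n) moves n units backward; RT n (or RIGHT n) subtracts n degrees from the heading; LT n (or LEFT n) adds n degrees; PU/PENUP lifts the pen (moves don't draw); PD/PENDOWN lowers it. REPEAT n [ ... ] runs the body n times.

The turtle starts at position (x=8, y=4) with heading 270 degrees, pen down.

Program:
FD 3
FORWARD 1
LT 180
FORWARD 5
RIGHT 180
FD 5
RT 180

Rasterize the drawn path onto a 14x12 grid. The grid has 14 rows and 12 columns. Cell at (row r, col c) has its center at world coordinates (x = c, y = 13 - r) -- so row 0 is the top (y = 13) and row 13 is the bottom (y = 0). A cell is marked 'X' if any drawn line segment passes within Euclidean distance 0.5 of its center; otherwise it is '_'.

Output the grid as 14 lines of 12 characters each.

Segment 0: (8,4) -> (8,1)
Segment 1: (8,1) -> (8,0)
Segment 2: (8,0) -> (8,5)
Segment 3: (8,5) -> (8,0)

Answer: ____________
____________
____________
____________
____________
____________
____________
____________
________X___
________X___
________X___
________X___
________X___
________X___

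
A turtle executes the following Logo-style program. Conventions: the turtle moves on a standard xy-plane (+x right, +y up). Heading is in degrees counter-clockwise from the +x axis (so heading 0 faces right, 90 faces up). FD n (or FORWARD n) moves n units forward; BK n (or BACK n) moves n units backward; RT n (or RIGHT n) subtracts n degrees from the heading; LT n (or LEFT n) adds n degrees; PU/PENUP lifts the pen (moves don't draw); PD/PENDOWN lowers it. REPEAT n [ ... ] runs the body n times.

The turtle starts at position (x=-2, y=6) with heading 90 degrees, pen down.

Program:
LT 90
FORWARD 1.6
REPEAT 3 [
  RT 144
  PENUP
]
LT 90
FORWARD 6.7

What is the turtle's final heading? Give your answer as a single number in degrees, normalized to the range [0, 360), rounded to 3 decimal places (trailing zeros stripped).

Answer: 198

Derivation:
Executing turtle program step by step:
Start: pos=(-2,6), heading=90, pen down
LT 90: heading 90 -> 180
FD 1.6: (-2,6) -> (-3.6,6) [heading=180, draw]
REPEAT 3 [
  -- iteration 1/3 --
  RT 144: heading 180 -> 36
  PU: pen up
  -- iteration 2/3 --
  RT 144: heading 36 -> 252
  PU: pen up
  -- iteration 3/3 --
  RT 144: heading 252 -> 108
  PU: pen up
]
LT 90: heading 108 -> 198
FD 6.7: (-3.6,6) -> (-9.972,3.93) [heading=198, move]
Final: pos=(-9.972,3.93), heading=198, 1 segment(s) drawn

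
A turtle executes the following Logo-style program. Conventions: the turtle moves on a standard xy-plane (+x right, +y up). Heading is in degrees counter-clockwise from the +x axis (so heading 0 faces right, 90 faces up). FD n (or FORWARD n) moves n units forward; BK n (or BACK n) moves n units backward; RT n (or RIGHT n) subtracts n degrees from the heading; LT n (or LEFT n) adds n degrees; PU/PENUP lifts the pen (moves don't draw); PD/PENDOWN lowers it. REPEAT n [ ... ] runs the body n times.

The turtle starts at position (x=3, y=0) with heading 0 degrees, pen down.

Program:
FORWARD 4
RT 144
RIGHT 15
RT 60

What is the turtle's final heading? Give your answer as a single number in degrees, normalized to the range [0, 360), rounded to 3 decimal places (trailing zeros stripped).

Answer: 141

Derivation:
Executing turtle program step by step:
Start: pos=(3,0), heading=0, pen down
FD 4: (3,0) -> (7,0) [heading=0, draw]
RT 144: heading 0 -> 216
RT 15: heading 216 -> 201
RT 60: heading 201 -> 141
Final: pos=(7,0), heading=141, 1 segment(s) drawn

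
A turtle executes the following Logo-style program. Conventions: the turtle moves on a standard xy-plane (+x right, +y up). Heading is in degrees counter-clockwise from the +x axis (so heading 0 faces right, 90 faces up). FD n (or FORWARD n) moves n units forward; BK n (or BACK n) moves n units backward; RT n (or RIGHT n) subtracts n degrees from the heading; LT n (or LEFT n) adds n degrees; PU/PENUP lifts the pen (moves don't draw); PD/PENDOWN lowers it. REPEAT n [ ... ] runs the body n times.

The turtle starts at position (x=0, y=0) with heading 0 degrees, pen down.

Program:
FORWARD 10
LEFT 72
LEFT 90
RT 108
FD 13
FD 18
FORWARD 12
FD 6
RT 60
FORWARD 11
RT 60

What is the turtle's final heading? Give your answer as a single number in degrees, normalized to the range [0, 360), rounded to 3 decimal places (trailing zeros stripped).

Answer: 294

Derivation:
Executing turtle program step by step:
Start: pos=(0,0), heading=0, pen down
FD 10: (0,0) -> (10,0) [heading=0, draw]
LT 72: heading 0 -> 72
LT 90: heading 72 -> 162
RT 108: heading 162 -> 54
FD 13: (10,0) -> (17.641,10.517) [heading=54, draw]
FD 18: (17.641,10.517) -> (28.221,25.08) [heading=54, draw]
FD 12: (28.221,25.08) -> (35.275,34.788) [heading=54, draw]
FD 6: (35.275,34.788) -> (38.801,39.642) [heading=54, draw]
RT 60: heading 54 -> 354
FD 11: (38.801,39.642) -> (49.741,38.492) [heading=354, draw]
RT 60: heading 354 -> 294
Final: pos=(49.741,38.492), heading=294, 6 segment(s) drawn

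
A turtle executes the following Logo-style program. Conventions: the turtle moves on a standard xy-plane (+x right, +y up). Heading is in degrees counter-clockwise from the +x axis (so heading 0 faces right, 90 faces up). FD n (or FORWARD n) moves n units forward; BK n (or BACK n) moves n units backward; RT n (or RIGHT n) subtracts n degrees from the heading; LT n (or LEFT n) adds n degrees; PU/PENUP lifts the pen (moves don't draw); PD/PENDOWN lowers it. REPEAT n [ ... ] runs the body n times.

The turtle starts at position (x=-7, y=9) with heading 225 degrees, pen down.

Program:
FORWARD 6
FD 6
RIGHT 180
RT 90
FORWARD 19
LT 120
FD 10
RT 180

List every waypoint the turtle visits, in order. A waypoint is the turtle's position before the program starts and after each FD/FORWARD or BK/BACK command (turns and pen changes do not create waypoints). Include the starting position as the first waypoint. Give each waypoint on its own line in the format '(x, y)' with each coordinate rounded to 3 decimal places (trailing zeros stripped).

Answer: (-7, 9)
(-11.243, 4.757)
(-15.485, 0.515)
(-2.05, -12.92)
(0.538, -3.261)

Derivation:
Executing turtle program step by step:
Start: pos=(-7,9), heading=225, pen down
FD 6: (-7,9) -> (-11.243,4.757) [heading=225, draw]
FD 6: (-11.243,4.757) -> (-15.485,0.515) [heading=225, draw]
RT 180: heading 225 -> 45
RT 90: heading 45 -> 315
FD 19: (-15.485,0.515) -> (-2.05,-12.92) [heading=315, draw]
LT 120: heading 315 -> 75
FD 10: (-2.05,-12.92) -> (0.538,-3.261) [heading=75, draw]
RT 180: heading 75 -> 255
Final: pos=(0.538,-3.261), heading=255, 4 segment(s) drawn
Waypoints (5 total):
(-7, 9)
(-11.243, 4.757)
(-15.485, 0.515)
(-2.05, -12.92)
(0.538, -3.261)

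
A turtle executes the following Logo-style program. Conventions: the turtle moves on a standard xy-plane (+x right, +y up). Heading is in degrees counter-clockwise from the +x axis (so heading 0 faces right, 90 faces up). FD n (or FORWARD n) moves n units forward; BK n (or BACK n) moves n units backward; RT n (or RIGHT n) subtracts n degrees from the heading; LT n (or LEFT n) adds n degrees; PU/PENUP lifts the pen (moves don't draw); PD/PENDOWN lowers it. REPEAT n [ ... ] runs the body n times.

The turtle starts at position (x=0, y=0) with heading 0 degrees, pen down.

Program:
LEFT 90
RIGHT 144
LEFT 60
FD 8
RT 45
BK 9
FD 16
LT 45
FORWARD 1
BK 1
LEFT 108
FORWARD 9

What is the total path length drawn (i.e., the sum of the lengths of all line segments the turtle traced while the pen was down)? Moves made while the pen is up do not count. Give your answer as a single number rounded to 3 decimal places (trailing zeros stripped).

Answer: 44

Derivation:
Executing turtle program step by step:
Start: pos=(0,0), heading=0, pen down
LT 90: heading 0 -> 90
RT 144: heading 90 -> 306
LT 60: heading 306 -> 6
FD 8: (0,0) -> (7.956,0.836) [heading=6, draw]
RT 45: heading 6 -> 321
BK 9: (7.956,0.836) -> (0.962,6.5) [heading=321, draw]
FD 16: (0.962,6.5) -> (13.396,-3.569) [heading=321, draw]
LT 45: heading 321 -> 6
FD 1: (13.396,-3.569) -> (14.391,-3.464) [heading=6, draw]
BK 1: (14.391,-3.464) -> (13.396,-3.569) [heading=6, draw]
LT 108: heading 6 -> 114
FD 9: (13.396,-3.569) -> (9.736,4.653) [heading=114, draw]
Final: pos=(9.736,4.653), heading=114, 6 segment(s) drawn

Segment lengths:
  seg 1: (0,0) -> (7.956,0.836), length = 8
  seg 2: (7.956,0.836) -> (0.962,6.5), length = 9
  seg 3: (0.962,6.5) -> (13.396,-3.569), length = 16
  seg 4: (13.396,-3.569) -> (14.391,-3.464), length = 1
  seg 5: (14.391,-3.464) -> (13.396,-3.569), length = 1
  seg 6: (13.396,-3.569) -> (9.736,4.653), length = 9
Total = 44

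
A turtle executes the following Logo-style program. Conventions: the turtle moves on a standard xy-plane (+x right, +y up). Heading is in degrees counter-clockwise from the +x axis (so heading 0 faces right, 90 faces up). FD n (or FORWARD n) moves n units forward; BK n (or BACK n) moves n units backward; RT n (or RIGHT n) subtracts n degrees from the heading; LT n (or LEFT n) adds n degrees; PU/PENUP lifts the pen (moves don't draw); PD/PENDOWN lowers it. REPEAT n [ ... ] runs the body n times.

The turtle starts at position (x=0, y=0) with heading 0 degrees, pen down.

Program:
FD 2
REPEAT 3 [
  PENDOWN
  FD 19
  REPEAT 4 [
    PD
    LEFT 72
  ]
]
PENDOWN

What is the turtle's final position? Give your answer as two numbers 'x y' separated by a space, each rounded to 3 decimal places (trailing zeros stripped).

Executing turtle program step by step:
Start: pos=(0,0), heading=0, pen down
FD 2: (0,0) -> (2,0) [heading=0, draw]
REPEAT 3 [
  -- iteration 1/3 --
  PD: pen down
  FD 19: (2,0) -> (21,0) [heading=0, draw]
  REPEAT 4 [
    -- iteration 1/4 --
    PD: pen down
    LT 72: heading 0 -> 72
    -- iteration 2/4 --
    PD: pen down
    LT 72: heading 72 -> 144
    -- iteration 3/4 --
    PD: pen down
    LT 72: heading 144 -> 216
    -- iteration 4/4 --
    PD: pen down
    LT 72: heading 216 -> 288
  ]
  -- iteration 2/3 --
  PD: pen down
  FD 19: (21,0) -> (26.871,-18.07) [heading=288, draw]
  REPEAT 4 [
    -- iteration 1/4 --
    PD: pen down
    LT 72: heading 288 -> 0
    -- iteration 2/4 --
    PD: pen down
    LT 72: heading 0 -> 72
    -- iteration 3/4 --
    PD: pen down
    LT 72: heading 72 -> 144
    -- iteration 4/4 --
    PD: pen down
    LT 72: heading 144 -> 216
  ]
  -- iteration 3/3 --
  PD: pen down
  FD 19: (26.871,-18.07) -> (11.5,-29.238) [heading=216, draw]
  REPEAT 4 [
    -- iteration 1/4 --
    PD: pen down
    LT 72: heading 216 -> 288
    -- iteration 2/4 --
    PD: pen down
    LT 72: heading 288 -> 0
    -- iteration 3/4 --
    PD: pen down
    LT 72: heading 0 -> 72
    -- iteration 4/4 --
    PD: pen down
    LT 72: heading 72 -> 144
  ]
]
PD: pen down
Final: pos=(11.5,-29.238), heading=144, 4 segment(s) drawn

Answer: 11.5 -29.238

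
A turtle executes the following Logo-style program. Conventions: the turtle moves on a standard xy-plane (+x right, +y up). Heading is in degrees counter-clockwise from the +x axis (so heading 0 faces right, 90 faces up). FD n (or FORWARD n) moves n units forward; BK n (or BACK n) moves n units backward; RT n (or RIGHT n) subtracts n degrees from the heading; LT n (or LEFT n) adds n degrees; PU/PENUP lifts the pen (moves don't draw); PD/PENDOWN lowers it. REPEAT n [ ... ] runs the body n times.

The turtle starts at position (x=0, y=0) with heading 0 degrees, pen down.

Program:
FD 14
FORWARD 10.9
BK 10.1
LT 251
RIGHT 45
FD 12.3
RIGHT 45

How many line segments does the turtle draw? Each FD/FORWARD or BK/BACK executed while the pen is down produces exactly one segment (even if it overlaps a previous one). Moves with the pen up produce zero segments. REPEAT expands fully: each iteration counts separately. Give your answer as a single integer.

Executing turtle program step by step:
Start: pos=(0,0), heading=0, pen down
FD 14: (0,0) -> (14,0) [heading=0, draw]
FD 10.9: (14,0) -> (24.9,0) [heading=0, draw]
BK 10.1: (24.9,0) -> (14.8,0) [heading=0, draw]
LT 251: heading 0 -> 251
RT 45: heading 251 -> 206
FD 12.3: (14.8,0) -> (3.745,-5.392) [heading=206, draw]
RT 45: heading 206 -> 161
Final: pos=(3.745,-5.392), heading=161, 4 segment(s) drawn
Segments drawn: 4

Answer: 4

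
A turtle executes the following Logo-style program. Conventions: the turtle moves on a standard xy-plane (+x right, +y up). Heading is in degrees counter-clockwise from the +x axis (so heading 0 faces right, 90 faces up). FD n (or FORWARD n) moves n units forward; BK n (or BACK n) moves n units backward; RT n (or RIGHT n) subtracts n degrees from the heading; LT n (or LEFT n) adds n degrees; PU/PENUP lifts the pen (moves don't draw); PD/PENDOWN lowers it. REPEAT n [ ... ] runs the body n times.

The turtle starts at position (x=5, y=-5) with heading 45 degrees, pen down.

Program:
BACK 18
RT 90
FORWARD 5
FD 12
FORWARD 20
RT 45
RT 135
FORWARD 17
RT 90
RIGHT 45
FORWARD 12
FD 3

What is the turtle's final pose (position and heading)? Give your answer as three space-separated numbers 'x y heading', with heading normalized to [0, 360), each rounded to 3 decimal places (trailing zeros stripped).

Answer: 21.414 -31.87 0

Derivation:
Executing turtle program step by step:
Start: pos=(5,-5), heading=45, pen down
BK 18: (5,-5) -> (-7.728,-17.728) [heading=45, draw]
RT 90: heading 45 -> 315
FD 5: (-7.728,-17.728) -> (-4.192,-21.263) [heading=315, draw]
FD 12: (-4.192,-21.263) -> (4.293,-29.749) [heading=315, draw]
FD 20: (4.293,-29.749) -> (18.435,-43.891) [heading=315, draw]
RT 45: heading 315 -> 270
RT 135: heading 270 -> 135
FD 17: (18.435,-43.891) -> (6.414,-31.87) [heading=135, draw]
RT 90: heading 135 -> 45
RT 45: heading 45 -> 0
FD 12: (6.414,-31.87) -> (18.414,-31.87) [heading=0, draw]
FD 3: (18.414,-31.87) -> (21.414,-31.87) [heading=0, draw]
Final: pos=(21.414,-31.87), heading=0, 7 segment(s) drawn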